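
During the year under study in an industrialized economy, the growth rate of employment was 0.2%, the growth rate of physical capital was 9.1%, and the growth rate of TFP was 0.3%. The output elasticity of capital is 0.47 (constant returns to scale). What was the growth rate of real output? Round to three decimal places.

Labor's share = 1 − 0.47 = 0.53.
Physical capital: 0.47 × 9.1 = 4.277 pp.
Employment: 0.53 × 0.2 = 0.106 pp.
Output growth = 0.3 + 4.383 = 4.683%.

Real output growth was 4.683%.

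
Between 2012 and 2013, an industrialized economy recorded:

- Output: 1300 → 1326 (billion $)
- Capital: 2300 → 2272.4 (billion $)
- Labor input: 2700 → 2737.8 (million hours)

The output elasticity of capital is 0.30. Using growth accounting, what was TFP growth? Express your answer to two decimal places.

1.38%

Output growth = (1326 − 1300) / 1300 = 2%.
Capital growth = (2272.4 − 2300) / 2300 = -1.2%.
Labor input growth = (2737.8 − 2700) / 2700 = 1.4%.
Labor's share = 1 − 0.3 = 0.7.
Capital: 0.3 × (-1.2) = -0.36 pp.
Labor input: 0.7 × 1.4 = 0.98 pp.
TFP growth = 2 − 0.62 = 1.38%.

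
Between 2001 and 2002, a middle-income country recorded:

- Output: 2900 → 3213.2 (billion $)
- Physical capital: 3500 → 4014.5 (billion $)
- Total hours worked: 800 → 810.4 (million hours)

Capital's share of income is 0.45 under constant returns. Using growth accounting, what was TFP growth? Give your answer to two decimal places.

Output growth = (3213.2 − 2900) / 2900 = 10.8%.
Physical capital growth = (4014.5 − 3500) / 3500 = 14.7%.
Total hours worked growth = (810.4 − 800) / 800 = 1.3%.
Labor's share = 1 − 0.45 = 0.55.
Physical capital: 0.45 × 14.7 = 6.615 pp.
Total hours worked: 0.55 × 1.3 = 0.715 pp.
TFP growth = 10.8 − 7.33 = 3.47%.

TFP growth was 3.47%.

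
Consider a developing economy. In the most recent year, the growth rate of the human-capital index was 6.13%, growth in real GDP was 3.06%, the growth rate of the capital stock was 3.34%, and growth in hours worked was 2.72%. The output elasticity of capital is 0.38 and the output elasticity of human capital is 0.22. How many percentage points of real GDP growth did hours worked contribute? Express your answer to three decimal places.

Labor's share = 1 − 0.38 − 0.22 = 0.4.
Contribution = share × growth = 0.4 × 2.72 = 1.088 pp.

1.088 pp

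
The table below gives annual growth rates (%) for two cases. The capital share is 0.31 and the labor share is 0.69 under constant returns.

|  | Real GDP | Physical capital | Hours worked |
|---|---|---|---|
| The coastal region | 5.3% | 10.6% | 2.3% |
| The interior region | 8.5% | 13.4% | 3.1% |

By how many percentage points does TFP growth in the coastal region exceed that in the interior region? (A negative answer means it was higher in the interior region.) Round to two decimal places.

Labor's share = 1 − 0.31 = 0.69.
The coastal region: TFP = 5.3 − 3.286 − 1.587 = 0.427%.
The interior region: TFP = 8.5 − 4.154 − 2.139 = 2.207%.
Difference = 0.427 − (2.207) = -1.78 pp.

-1.78 percentage points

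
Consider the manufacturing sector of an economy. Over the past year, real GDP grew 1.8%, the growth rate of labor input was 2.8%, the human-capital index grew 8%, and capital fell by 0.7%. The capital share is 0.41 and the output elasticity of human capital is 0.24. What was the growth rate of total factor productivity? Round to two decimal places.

-0.81%

Labor's share = 1 − 0.41 − 0.24 = 0.35.
Capital: 0.41 × (-0.7) = -0.287 pp.
The human-capital index: 0.24 × 8 = 1.92 pp.
Labor input: 0.35 × 2.8 = 0.98 pp.
TFP growth = 1.8 − 2.613 = -0.813%.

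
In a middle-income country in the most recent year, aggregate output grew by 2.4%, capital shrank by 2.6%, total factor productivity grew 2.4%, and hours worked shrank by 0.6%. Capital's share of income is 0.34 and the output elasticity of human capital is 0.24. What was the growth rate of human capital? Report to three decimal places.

Labor's share = 1 − 0.34 − 0.24 = 0.42.
gY = gA + 0.34×(-2.6) + 0.42×(-0.6) + 0.24×g.
0.24×g = 2.4 − 2.4 + 1.136 = 1.136.
g = 1.136 / 0.24 = 4.73333%.

4.733%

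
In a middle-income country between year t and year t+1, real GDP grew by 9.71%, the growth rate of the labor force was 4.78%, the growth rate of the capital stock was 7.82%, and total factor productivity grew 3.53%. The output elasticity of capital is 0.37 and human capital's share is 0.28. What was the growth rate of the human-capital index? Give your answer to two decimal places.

The human-capital index growth was 5.76%.

Labor's share = 1 − 0.37 − 0.28 = 0.35.
gY = gA + 0.37×7.82 + 0.35×4.78 + 0.28×g.
0.28×g = 9.71 − 3.53 − 4.5664 = 1.6136.
g = 1.6136 / 0.28 = 5.7629%.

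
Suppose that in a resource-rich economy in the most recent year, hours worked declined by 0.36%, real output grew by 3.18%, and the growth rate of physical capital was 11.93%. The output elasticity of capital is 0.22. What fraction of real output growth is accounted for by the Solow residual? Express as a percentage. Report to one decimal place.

The Solow residual accounted for 26.3% of growth.

Labor's share = 1 − 0.22 = 0.78.
Physical capital: 0.22 × 11.93 = 2.6246 pp.
Hours worked: 0.78 × (-0.36) = -0.2808 pp.
TFP growth = 3.18 − 2.3438 = 0.8362%.
TFP share of growth = 0.8362 / 3.18 × 100 = 26.296%.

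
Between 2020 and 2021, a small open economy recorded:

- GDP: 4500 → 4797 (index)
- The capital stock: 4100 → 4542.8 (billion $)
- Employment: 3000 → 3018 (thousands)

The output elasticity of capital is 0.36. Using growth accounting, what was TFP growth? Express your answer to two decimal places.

2.33%

GDP growth = (4797 − 4500) / 4500 = 6.6%.
The capital stock growth = (4542.8 − 4100) / 4100 = 10.8%.
Employment growth = (3018 − 3000) / 3000 = 0.6%.
Labor's share = 1 − 0.36 = 0.64.
The capital stock: 0.36 × 10.8 = 3.888 pp.
Employment: 0.64 × 0.6 = 0.384 pp.
TFP growth = 6.6 − 4.272 = 2.328%.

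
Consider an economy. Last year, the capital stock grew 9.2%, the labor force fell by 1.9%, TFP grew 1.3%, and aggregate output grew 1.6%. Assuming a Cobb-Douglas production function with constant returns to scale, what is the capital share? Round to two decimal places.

gY = gA + α·gK + (1−α)·gL, so gY − gA − gL = α(gK − gL).
1.6 − 1.3 + 1.9 = α × (9.2 − (-1.9)).
2.2 = 11.1 α, so α = 0.1982.

0.20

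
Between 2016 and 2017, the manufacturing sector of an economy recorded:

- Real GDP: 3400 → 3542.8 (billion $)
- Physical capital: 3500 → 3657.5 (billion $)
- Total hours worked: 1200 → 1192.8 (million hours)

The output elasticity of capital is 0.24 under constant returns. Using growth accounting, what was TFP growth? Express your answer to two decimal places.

Real GDP growth = (3542.8 − 3400) / 3400 = 4.2%.
Physical capital growth = (3657.5 − 3500) / 3500 = 4.5%.
Total hours worked growth = (1192.8 − 1200) / 1200 = -0.6%.
Labor's share = 1 − 0.24 = 0.76.
Physical capital: 0.24 × 4.5 = 1.08 pp.
Total hours worked: 0.76 × (-0.6) = -0.456 pp.
TFP growth = 4.2 − 0.624 = 3.576%.

3.58%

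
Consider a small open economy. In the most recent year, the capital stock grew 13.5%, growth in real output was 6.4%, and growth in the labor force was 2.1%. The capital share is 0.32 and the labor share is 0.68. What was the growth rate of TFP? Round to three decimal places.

Labor's share = 1 − 0.32 = 0.68.
The capital stock: 0.32 × 13.5 = 4.32 pp.
The labor force: 0.68 × 2.1 = 1.428 pp.
TFP growth = 6.4 − 5.748 = 0.652%.

TFP grew 0.652%.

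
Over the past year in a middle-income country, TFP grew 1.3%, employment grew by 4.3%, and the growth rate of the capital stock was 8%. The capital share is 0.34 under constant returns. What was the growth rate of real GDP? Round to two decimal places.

Real GDP growth was 6.86%.

Labor's share = 1 − 0.34 = 0.66.
The capital stock: 0.34 × 8 = 2.72 pp.
Employment: 0.66 × 4.3 = 2.838 pp.
Output growth = 1.3 + 5.558 = 6.858%.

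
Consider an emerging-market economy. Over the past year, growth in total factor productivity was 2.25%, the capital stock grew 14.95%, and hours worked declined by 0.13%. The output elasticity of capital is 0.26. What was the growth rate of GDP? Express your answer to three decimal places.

Labor's share = 1 − 0.26 = 0.74.
The capital stock: 0.26 × 14.95 = 3.887 pp.
Hours worked: 0.74 × (-0.13) = -0.0962 pp.
Output growth = 2.25 + 3.7908 = 6.0408%.

GDP grew 6.041%.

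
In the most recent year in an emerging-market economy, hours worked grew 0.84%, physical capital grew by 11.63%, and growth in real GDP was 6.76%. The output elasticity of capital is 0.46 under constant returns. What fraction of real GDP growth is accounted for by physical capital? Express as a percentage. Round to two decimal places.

Physical capital contributed 0.46 × 11.63 = 5.3498 pp.
Share of growth = 5.3498 / 6.76 × 100 = 79.1391%.

Physical capital accounted for 79.14% of growth.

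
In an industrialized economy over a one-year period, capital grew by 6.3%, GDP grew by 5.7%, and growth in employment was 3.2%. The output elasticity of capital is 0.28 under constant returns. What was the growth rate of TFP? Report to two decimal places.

TFP growth was 1.63%.

Labor's share = 1 − 0.28 = 0.72.
Capital: 0.28 × 6.3 = 1.764 pp.
Employment: 0.72 × 3.2 = 2.304 pp.
TFP growth = 5.7 − 4.068 = 1.632%.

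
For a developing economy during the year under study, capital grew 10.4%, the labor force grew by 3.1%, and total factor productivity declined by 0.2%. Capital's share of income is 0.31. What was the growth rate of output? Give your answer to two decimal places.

Output growth was 5.16%.

Labor's share = 1 − 0.31 = 0.69.
Capital: 0.31 × 10.4 = 3.224 pp.
The labor force: 0.69 × 3.1 = 2.139 pp.
Output growth = -0.2 + 5.363 = 5.163%.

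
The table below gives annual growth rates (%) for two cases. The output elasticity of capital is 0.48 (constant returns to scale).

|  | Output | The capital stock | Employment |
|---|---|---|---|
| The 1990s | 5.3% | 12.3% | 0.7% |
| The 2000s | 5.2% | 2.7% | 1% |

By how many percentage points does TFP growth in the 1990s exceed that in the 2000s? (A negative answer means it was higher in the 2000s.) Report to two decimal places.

-4.35 percentage points

Labor's share = 1 − 0.48 = 0.52.
The 1990s: TFP = 5.3 − 5.904 − 0.364 = -0.968%.
The 2000s: TFP = 5.2 − 1.296 − 0.52 = 3.384%.
Difference = -0.968 − (3.384) = -4.352 pp.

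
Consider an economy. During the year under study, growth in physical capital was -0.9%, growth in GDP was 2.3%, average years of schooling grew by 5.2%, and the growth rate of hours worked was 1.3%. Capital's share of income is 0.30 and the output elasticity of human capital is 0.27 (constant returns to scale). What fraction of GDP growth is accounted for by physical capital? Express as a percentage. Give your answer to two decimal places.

-11.74%

Physical capital contributed 0.3 × (-0.9) = -0.27 pp.
Share of growth = -0.27 / 2.3 × 100 = -11.7391%.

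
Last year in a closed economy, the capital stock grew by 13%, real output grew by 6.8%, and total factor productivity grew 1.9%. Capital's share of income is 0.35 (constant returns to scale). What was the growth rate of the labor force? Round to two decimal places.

Labor's share = 1 − 0.35 = 0.65.
gY = gA + 0.35×13 + 0.65×g.
0.65×g = 6.8 − 1.9 − 4.55 = 0.35.
g = 0.35 / 0.65 = 0.5385%.

0.54%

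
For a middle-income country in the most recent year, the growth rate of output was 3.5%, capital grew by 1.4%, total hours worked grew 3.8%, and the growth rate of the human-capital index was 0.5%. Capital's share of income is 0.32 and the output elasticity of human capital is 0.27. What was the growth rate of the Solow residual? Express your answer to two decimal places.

The Solow residual growth was 1.36%.

Labor's share = 1 − 0.32 − 0.27 = 0.41.
Capital: 0.32 × 1.4 = 0.448 pp.
The human-capital index: 0.27 × 0.5 = 0.135 pp.
Total hours worked: 0.41 × 3.8 = 1.558 pp.
TFP growth = 3.5 − 2.141 = 1.359%.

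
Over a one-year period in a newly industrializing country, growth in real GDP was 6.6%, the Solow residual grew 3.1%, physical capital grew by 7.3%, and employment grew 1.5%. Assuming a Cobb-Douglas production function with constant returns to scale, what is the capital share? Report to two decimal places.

α = 0.34

gY = gA + α·gK + (1−α)·gL, so gY − gA − gL = α(gK − gL).
6.6 − 3.1 − 1.5 = α × (7.3 − 1.5).
2 = 5.8 α, so α = 0.3448.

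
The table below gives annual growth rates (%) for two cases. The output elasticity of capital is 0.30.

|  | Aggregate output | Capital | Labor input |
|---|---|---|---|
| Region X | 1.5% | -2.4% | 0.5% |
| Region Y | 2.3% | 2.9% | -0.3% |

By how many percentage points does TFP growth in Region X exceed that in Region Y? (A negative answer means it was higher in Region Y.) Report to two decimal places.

Labor's share = 1 − 0.3 = 0.7.
Region X: TFP = 1.5 + 0.72 − 0.35 = 1.87%.
Region Y: TFP = 2.3 − 0.87 + 0.21 = 1.64%.
Difference = 1.87 − (1.64) = 0.23 pp.

0.23 percentage points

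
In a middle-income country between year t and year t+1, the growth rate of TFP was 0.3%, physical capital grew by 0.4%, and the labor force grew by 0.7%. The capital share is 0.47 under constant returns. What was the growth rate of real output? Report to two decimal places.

Labor's share = 1 − 0.47 = 0.53.
Physical capital: 0.47 × 0.4 = 0.188 pp.
The labor force: 0.53 × 0.7 = 0.371 pp.
Output growth = 0.3 + 0.559 = 0.859%.

Real output grew 0.86%.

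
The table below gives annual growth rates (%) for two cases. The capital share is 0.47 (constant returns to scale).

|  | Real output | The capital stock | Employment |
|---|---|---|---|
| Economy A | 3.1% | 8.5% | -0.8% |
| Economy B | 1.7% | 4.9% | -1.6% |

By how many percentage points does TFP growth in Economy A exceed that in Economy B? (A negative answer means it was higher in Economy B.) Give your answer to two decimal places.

-0.72 percentage points

Labor's share = 1 − 0.47 = 0.53.
Economy A: TFP = 3.1 − 3.995 + 0.424 = -0.471%.
Economy B: TFP = 1.7 − 2.303 + 0.848 = 0.245%.
Difference = -0.471 − (0.245) = -0.716 pp.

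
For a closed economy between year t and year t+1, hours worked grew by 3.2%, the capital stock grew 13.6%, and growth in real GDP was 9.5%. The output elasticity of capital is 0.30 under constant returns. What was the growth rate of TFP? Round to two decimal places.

3.18%

Labor's share = 1 − 0.3 = 0.7.
The capital stock: 0.3 × 13.6 = 4.08 pp.
Hours worked: 0.7 × 3.2 = 2.24 pp.
TFP growth = 9.5 − 6.32 = 3.18%.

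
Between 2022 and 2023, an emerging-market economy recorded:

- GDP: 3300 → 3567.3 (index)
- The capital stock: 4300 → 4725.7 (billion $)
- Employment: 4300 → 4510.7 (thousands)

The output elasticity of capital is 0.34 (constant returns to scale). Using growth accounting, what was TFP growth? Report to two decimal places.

GDP growth = (3567.3 − 3300) / 3300 = 8.1%.
The capital stock growth = (4725.7 − 4300) / 4300 = 9.9%.
Employment growth = (4510.7 − 4300) / 4300 = 4.9%.
Labor's share = 1 − 0.34 = 0.66.
The capital stock: 0.34 × 9.9 = 3.366 pp.
Employment: 0.66 × 4.9 = 3.234 pp.
TFP growth = 8.1 − 6.6 = 1.5%.

1.50%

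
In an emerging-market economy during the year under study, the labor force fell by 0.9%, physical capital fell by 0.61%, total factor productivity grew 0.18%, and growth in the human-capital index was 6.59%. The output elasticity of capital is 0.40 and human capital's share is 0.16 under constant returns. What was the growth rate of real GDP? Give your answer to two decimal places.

0.59%

Labor's share = 1 − 0.4 − 0.16 = 0.44.
Physical capital: 0.4 × (-0.61) = -0.244 pp.
The human-capital index: 0.16 × 6.59 = 1.0544 pp.
The labor force: 0.44 × (-0.9) = -0.396 pp.
Output growth = 0.18 + 0.4144 = 0.5944%.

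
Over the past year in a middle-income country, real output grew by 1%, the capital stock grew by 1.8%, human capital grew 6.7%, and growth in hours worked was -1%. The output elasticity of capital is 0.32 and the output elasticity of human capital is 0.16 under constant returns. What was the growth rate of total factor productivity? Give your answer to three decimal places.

-0.128%

Labor's share = 1 − 0.32 − 0.16 = 0.52.
The capital stock: 0.32 × 1.8 = 0.576 pp.
Human capital: 0.16 × 6.7 = 1.072 pp.
Hours worked: 0.52 × (-1) = -0.52 pp.
TFP growth = 1 − 1.128 = -0.128%.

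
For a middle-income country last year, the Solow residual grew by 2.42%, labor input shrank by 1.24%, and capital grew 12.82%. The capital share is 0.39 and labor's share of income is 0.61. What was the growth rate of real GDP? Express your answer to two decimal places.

Labor's share = 1 − 0.39 = 0.61.
Capital: 0.39 × 12.82 = 4.9998 pp.
Labor input: 0.61 × (-1.24) = -0.7564 pp.
Output growth = 2.42 + 4.2434 = 6.6634%.

6.66%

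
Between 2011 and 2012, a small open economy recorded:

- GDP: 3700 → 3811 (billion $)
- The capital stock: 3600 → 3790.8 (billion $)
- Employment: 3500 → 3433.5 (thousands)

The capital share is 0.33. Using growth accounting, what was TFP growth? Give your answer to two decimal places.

GDP growth = (3811 − 3700) / 3700 = 3%.
The capital stock growth = (3790.8 − 3600) / 3600 = 5.3%.
Employment growth = (3433.5 − 3500) / 3500 = -1.9%.
Labor's share = 1 − 0.33 = 0.67.
The capital stock: 0.33 × 5.3 = 1.749 pp.
Employment: 0.67 × (-1.9) = -1.273 pp.
TFP growth = 3 − 0.476 = 2.524%.

TFP growth was 2.52%.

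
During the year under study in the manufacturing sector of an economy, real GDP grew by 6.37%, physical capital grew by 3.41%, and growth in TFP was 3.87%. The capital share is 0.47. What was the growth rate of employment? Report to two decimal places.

Employment growth was 1.69%.

Labor's share = 1 − 0.47 = 0.53.
gY = gA + 0.47×3.41 + 0.53×g.
0.53×g = 6.37 − 3.87 − 1.6027 = 0.8973.
g = 0.8973 / 0.53 = 1.693%.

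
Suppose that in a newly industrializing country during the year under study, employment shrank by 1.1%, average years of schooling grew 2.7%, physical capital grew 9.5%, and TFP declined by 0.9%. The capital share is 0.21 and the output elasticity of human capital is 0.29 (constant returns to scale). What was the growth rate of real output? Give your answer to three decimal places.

Labor's share = 1 − 0.21 − 0.29 = 0.5.
Physical capital: 0.21 × 9.5 = 1.995 pp.
Average years of schooling: 0.29 × 2.7 = 0.783 pp.
Employment: 0.5 × (-1.1) = -0.55 pp.
Output growth = -0.9 + 2.228 = 1.328%.

Real output growth was 1.328%.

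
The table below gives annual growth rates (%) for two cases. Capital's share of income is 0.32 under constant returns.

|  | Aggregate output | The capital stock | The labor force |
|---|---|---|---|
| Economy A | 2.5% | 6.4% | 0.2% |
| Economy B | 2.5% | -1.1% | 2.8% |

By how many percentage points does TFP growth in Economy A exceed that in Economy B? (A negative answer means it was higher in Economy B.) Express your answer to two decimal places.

Labor's share = 1 − 0.32 = 0.68.
Economy A: TFP = 2.5 − 2.048 − 0.136 = 0.316%.
Economy B: TFP = 2.5 + 0.352 − 1.904 = 0.948%.
Difference = 0.316 − (0.948) = -0.632 pp.

-0.63 percentage points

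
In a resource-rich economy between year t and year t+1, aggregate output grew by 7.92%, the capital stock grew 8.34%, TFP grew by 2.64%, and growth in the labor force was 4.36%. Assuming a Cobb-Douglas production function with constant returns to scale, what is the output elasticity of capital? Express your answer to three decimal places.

gY = gA + α·gK + (1−α)·gL, so gY − gA − gL = α(gK − gL).
7.92 − 2.64 − 4.36 = α × (8.34 − 4.36).
0.92 = 3.98 α, so α = 0.23116.

α = 0.231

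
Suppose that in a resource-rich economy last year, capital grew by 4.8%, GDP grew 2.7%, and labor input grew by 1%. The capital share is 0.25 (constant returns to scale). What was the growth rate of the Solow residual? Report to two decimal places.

Labor's share = 1 − 0.25 = 0.75.
Capital: 0.25 × 4.8 = 1.2 pp.
Labor input: 0.75 × 1 = 0.75 pp.
TFP growth = 2.7 − 1.95 = 0.75%.

The Solow residual grew 0.75%.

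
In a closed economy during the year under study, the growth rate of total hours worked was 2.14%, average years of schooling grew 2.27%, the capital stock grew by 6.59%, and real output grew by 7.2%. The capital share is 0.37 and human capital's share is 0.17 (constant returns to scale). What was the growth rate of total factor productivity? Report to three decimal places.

3.391%

Labor's share = 1 − 0.37 − 0.17 = 0.46.
The capital stock: 0.37 × 6.59 = 2.4383 pp.
Average years of schooling: 0.17 × 2.27 = 0.3859 pp.
Total hours worked: 0.46 × 2.14 = 0.9844 pp.
TFP growth = 7.2 − 3.8086 = 3.3914%.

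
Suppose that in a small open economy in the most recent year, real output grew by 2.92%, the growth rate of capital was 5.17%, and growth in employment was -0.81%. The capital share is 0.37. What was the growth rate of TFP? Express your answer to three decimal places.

1.517%

Labor's share = 1 − 0.37 = 0.63.
Capital: 0.37 × 5.17 = 1.9129 pp.
Employment: 0.63 × (-0.81) = -0.5103 pp.
TFP growth = 2.92 − 1.4026 = 1.5174%.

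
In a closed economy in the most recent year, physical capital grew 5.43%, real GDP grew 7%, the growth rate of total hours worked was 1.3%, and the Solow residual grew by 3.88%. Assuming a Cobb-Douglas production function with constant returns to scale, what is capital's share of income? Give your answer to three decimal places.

gY = gA + α·gK + (1−α)·gL, so gY − gA − gL = α(gK − gL).
7 − 3.88 − 1.3 = α × (5.43 − 1.3).
1.82 = 4.13 α, so α = 0.44068.

Capital's share of income is 0.441.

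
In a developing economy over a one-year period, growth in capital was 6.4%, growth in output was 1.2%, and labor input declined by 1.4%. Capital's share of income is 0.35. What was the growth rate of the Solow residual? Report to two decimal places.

-0.13%

Labor's share = 1 − 0.35 = 0.65.
Capital: 0.35 × 6.4 = 2.24 pp.
Labor input: 0.65 × (-1.4) = -0.91 pp.
TFP growth = 1.2 − 1.33 = -0.13%.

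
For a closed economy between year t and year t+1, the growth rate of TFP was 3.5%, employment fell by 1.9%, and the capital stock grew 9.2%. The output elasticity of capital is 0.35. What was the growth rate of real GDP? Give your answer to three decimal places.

5.485%

Labor's share = 1 − 0.35 = 0.65.
The capital stock: 0.35 × 9.2 = 3.22 pp.
Employment: 0.65 × (-1.9) = -1.235 pp.
Output growth = 3.5 + 1.985 = 5.485%.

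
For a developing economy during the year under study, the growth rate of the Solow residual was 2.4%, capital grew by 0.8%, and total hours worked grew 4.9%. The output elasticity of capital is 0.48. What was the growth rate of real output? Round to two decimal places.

5.33%

Labor's share = 1 − 0.48 = 0.52.
Capital: 0.48 × 0.8 = 0.384 pp.
Total hours worked: 0.52 × 4.9 = 2.548 pp.
Output growth = 2.4 + 2.932 = 5.332%.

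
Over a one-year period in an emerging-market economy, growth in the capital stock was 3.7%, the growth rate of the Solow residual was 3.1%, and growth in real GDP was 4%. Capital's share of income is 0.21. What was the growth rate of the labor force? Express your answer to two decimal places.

Labor's share = 1 − 0.21 = 0.79.
gY = gA + 0.21×3.7 + 0.79×g.
0.79×g = 4 − 3.1 − 0.777 = 0.123.
g = 0.123 / 0.79 = 0.1557%.

0.16%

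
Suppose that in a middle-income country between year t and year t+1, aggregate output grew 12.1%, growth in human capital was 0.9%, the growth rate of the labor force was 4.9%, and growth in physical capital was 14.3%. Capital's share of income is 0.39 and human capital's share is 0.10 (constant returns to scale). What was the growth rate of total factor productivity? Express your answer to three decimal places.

Labor's share = 1 − 0.39 − 0.1 = 0.51.
Physical capital: 0.39 × 14.3 = 5.577 pp.
Human capital: 0.1 × 0.9 = 0.09 pp.
The labor force: 0.51 × 4.9 = 2.499 pp.
TFP growth = 12.1 − 8.166 = 3.934%.

Total factor productivity growth was 3.934%.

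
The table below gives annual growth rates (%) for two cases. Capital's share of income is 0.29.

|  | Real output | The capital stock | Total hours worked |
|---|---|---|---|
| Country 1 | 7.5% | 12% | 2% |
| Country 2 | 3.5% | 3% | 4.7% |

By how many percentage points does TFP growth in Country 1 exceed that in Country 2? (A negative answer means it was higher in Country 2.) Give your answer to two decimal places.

3.31 percentage points

Labor's share = 1 − 0.29 = 0.71.
Country 1: TFP = 7.5 − 3.48 − 1.42 = 2.6%.
Country 2: TFP = 3.5 − 0.87 − 3.337 = -0.707%.
Difference = 2.6 − (-0.707) = 3.307 pp.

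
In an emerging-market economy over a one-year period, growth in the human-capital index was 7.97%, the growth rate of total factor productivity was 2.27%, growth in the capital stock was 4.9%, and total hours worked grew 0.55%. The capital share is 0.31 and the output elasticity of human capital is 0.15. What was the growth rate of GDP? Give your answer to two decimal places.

GDP growth was 5.28%.

Labor's share = 1 − 0.31 − 0.15 = 0.54.
The capital stock: 0.31 × 4.9 = 1.519 pp.
The human-capital index: 0.15 × 7.97 = 1.1955 pp.
Total hours worked: 0.54 × 0.55 = 0.297 pp.
Output growth = 2.27 + 3.0115 = 5.2815%.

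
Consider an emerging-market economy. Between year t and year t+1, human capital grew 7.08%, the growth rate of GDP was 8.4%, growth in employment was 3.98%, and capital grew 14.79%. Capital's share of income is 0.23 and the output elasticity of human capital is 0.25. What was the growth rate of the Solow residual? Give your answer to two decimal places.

Labor's share = 1 − 0.23 − 0.25 = 0.52.
Capital: 0.23 × 14.79 = 3.4017 pp.
Human capital: 0.25 × 7.08 = 1.77 pp.
Employment: 0.52 × 3.98 = 2.0696 pp.
TFP growth = 8.4 − 7.2413 = 1.1587%.

1.16%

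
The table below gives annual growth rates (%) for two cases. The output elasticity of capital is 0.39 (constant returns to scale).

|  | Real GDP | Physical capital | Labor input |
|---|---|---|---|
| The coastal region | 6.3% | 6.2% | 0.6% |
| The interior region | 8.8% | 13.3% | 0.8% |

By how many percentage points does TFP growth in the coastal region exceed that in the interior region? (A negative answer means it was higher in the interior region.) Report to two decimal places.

0.39 percentage points

Labor's share = 1 − 0.39 = 0.61.
The coastal region: TFP = 6.3 − 2.418 − 0.366 = 3.516%.
The interior region: TFP = 8.8 − 5.187 − 0.488 = 3.125%.
Difference = 3.516 − (3.125) = 0.391 pp.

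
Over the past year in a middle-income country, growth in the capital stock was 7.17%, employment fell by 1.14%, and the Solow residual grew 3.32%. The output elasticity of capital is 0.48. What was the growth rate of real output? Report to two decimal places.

Labor's share = 1 − 0.48 = 0.52.
The capital stock: 0.48 × 7.17 = 3.4416 pp.
Employment: 0.52 × (-1.14) = -0.5928 pp.
Output growth = 3.32 + 2.8488 = 6.1688%.

6.17%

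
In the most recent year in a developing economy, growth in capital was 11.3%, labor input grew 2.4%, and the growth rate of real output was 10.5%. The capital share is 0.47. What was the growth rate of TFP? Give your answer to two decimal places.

TFP growth was 3.92%.

Labor's share = 1 − 0.47 = 0.53.
Capital: 0.47 × 11.3 = 5.311 pp.
Labor input: 0.53 × 2.4 = 1.272 pp.
TFP growth = 10.5 − 6.583 = 3.917%.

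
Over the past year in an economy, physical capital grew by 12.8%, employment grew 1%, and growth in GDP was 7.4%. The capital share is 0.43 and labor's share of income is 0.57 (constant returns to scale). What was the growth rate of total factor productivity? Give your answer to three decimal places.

Labor's share = 1 − 0.43 = 0.57.
Physical capital: 0.43 × 12.8 = 5.504 pp.
Employment: 0.57 × 1 = 0.57 pp.
TFP growth = 7.4 − 6.074 = 1.326%.

1.326%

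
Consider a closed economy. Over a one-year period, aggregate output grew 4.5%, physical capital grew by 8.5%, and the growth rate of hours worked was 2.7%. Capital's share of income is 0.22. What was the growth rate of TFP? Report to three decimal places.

TFP grew 0.524%.

Labor's share = 1 − 0.22 = 0.78.
Physical capital: 0.22 × 8.5 = 1.87 pp.
Hours worked: 0.78 × 2.7 = 2.106 pp.
TFP growth = 4.5 − 3.976 = 0.524%.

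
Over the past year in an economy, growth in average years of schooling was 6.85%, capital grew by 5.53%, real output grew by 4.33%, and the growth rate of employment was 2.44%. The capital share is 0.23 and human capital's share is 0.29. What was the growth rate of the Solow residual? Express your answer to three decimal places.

-0.100%

Labor's share = 1 − 0.23 − 0.29 = 0.48.
Capital: 0.23 × 5.53 = 1.2719 pp.
Average years of schooling: 0.29 × 6.85 = 1.9865 pp.
Employment: 0.48 × 2.44 = 1.1712 pp.
TFP growth = 4.33 − 4.4296 = -0.0996%.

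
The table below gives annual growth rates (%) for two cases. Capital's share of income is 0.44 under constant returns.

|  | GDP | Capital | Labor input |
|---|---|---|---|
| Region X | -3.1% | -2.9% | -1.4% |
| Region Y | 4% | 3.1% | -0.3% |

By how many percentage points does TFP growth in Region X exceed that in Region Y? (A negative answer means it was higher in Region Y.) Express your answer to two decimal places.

Labor's share = 1 − 0.44 = 0.56.
Region X: TFP = -3.1 + 1.276 + 0.784 = -1.04%.
Region Y: TFP = 4 − 1.364 + 0.168 = 2.804%.
Difference = -1.04 − (2.804) = -3.844 pp.

-3.84 percentage points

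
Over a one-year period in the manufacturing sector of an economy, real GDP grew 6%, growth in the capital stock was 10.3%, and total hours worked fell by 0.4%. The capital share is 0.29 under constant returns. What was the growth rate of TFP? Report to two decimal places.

Labor's share = 1 − 0.29 = 0.71.
The capital stock: 0.29 × 10.3 = 2.987 pp.
Total hours worked: 0.71 × (-0.4) = -0.284 pp.
TFP growth = 6 − 2.703 = 3.297%.

3.30%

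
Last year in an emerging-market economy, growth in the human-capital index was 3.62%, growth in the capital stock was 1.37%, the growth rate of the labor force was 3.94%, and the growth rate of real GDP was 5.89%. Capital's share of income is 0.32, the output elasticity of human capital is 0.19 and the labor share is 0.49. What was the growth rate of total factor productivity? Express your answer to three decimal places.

Labor's share = 1 − 0.32 − 0.19 = 0.49.
The capital stock: 0.32 × 1.37 = 0.4384 pp.
The human-capital index: 0.19 × 3.62 = 0.6878 pp.
The labor force: 0.49 × 3.94 = 1.9306 pp.
TFP growth = 5.89 − 3.0568 = 2.8332%.

Total factor productivity grew 2.833%.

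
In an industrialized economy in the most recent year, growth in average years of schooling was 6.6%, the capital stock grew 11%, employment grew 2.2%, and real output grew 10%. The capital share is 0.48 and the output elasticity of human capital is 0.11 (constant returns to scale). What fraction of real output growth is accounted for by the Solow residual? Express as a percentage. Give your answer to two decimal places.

Labor's share = 1 − 0.48 − 0.11 = 0.41.
The capital stock: 0.48 × 11 = 5.28 pp.
Average years of schooling: 0.11 × 6.6 = 0.726 pp.
Employment: 0.41 × 2.2 = 0.902 pp.
TFP growth = 10 − 6.908 = 3.092%.
TFP share of growth = 3.092 / 10 × 100 = 30.92%.

The Solow residual accounted for 30.92% of growth.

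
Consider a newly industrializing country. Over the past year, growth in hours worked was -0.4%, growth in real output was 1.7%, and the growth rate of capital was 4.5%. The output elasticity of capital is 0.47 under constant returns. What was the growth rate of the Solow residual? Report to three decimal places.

-0.203%

Labor's share = 1 − 0.47 = 0.53.
Capital: 0.47 × 4.5 = 2.115 pp.
Hours worked: 0.53 × (-0.4) = -0.212 pp.
TFP growth = 1.7 − 1.903 = -0.203%.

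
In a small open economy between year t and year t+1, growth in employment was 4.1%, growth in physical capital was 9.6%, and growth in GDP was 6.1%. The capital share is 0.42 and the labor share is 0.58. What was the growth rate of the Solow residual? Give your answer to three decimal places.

Labor's share = 1 − 0.42 = 0.58.
Physical capital: 0.42 × 9.6 = 4.032 pp.
Employment: 0.58 × 4.1 = 2.378 pp.
TFP growth = 6.1 − 6.41 = -0.31%.

-0.310%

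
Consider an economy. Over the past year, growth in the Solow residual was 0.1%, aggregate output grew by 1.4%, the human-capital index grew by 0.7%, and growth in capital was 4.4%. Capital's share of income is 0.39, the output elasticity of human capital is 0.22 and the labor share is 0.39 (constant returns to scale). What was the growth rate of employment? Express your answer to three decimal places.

-1.462%

Labor's share = 1 − 0.39 − 0.22 = 0.39.
gY = gA + 0.39×4.4 + 0.22×0.7 + 0.39×g.
0.39×g = 1.4 − 0.1 − 1.87 = -0.57.
g = -0.57 / 0.39 = -1.46154%.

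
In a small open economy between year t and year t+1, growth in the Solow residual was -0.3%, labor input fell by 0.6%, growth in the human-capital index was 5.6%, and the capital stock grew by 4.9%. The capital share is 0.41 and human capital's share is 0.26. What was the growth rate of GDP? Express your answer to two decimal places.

Labor's share = 1 − 0.41 − 0.26 = 0.33.
The capital stock: 0.41 × 4.9 = 2.009 pp.
The human-capital index: 0.26 × 5.6 = 1.456 pp.
Labor input: 0.33 × (-0.6) = -0.198 pp.
Output growth = -0.3 + 3.267 = 2.967%.

2.97%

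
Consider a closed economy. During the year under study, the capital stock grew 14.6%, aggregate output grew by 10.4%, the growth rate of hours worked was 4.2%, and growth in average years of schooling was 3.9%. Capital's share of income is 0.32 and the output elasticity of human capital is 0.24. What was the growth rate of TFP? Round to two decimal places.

2.94%

Labor's share = 1 − 0.32 − 0.24 = 0.44.
The capital stock: 0.32 × 14.6 = 4.672 pp.
Average years of schooling: 0.24 × 3.9 = 0.936 pp.
Hours worked: 0.44 × 4.2 = 1.848 pp.
TFP growth = 10.4 − 7.456 = 2.944%.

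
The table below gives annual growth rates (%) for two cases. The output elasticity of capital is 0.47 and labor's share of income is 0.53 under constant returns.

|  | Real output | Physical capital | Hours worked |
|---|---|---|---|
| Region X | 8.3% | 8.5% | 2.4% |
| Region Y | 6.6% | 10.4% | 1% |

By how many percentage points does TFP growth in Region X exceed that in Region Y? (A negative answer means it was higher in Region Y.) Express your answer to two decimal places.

1.85 percentage points

Labor's share = 1 − 0.47 = 0.53.
Region X: TFP = 8.3 − 3.995 − 1.272 = 3.033%.
Region Y: TFP = 6.6 − 4.888 − 0.53 = 1.182%.
Difference = 3.033 − (1.182) = 1.851 pp.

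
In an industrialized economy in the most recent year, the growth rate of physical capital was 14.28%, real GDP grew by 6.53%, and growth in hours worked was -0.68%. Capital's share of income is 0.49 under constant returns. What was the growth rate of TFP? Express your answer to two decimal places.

Labor's share = 1 − 0.49 = 0.51.
Physical capital: 0.49 × 14.28 = 6.9972 pp.
Hours worked: 0.51 × (-0.68) = -0.3468 pp.
TFP growth = 6.53 − 6.6504 = -0.1204%.

-0.12%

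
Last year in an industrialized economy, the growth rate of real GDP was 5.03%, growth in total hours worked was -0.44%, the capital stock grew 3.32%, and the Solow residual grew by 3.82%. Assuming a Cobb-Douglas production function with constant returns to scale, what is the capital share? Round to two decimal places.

α = 0.44

gY = gA + α·gK + (1−α)·gL, so gY − gA − gL = α(gK − gL).
5.03 − 3.82 + 0.44 = α × (3.32 − (-0.44)).
1.65 = 3.76 α, so α = 0.4388.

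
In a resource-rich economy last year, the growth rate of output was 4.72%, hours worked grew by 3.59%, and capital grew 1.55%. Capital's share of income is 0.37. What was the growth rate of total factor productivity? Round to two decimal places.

1.88%

Labor's share = 1 − 0.37 = 0.63.
Capital: 0.37 × 1.55 = 0.5735 pp.
Hours worked: 0.63 × 3.59 = 2.2617 pp.
TFP growth = 4.72 − 2.8352 = 1.8848%.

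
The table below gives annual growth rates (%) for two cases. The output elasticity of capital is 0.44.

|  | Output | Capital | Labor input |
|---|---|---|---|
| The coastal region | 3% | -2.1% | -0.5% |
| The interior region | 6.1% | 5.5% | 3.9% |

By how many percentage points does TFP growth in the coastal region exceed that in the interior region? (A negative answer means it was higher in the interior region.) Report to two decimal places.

2.71 percentage points

Labor's share = 1 − 0.44 = 0.56.
The coastal region: TFP = 3 + 0.924 + 0.28 = 4.204%.
The interior region: TFP = 6.1 − 2.42 − 2.184 = 1.496%.
Difference = 4.204 − (1.496) = 2.708 pp.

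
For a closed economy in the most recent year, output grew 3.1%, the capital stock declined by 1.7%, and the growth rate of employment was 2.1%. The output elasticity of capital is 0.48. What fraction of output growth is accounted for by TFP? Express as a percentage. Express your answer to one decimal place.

91.1%

Labor's share = 1 − 0.48 = 0.52.
The capital stock: 0.48 × (-1.7) = -0.816 pp.
Employment: 0.52 × 2.1 = 1.092 pp.
TFP growth = 3.1 − 0.276 = 2.824%.
TFP share of growth = 2.824 / 3.1 × 100 = 91.097%.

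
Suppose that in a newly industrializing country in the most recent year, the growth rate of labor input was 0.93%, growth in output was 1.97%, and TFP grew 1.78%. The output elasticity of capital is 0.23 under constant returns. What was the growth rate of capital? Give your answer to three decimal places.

Labor's share = 1 − 0.23 = 0.77.
gY = gA + 0.77×0.93 + 0.23×g.
0.23×g = 1.97 − 1.78 − 0.7161 = -0.5261.
g = -0.5261 / 0.23 = -2.28739%.

-2.287%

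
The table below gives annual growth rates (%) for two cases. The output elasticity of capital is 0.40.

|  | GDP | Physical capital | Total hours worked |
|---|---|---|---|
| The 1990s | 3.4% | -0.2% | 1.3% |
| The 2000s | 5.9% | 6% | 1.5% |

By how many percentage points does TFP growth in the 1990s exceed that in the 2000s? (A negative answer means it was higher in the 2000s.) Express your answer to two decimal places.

0.10 percentage points

Labor's share = 1 − 0.4 = 0.6.
The 1990s: TFP = 3.4 + 0.08 − 0.78 = 2.7%.
The 2000s: TFP = 5.9 − 2.4 − 0.9 = 2.6%.
Difference = 2.7 − (2.6) = 0.1 pp.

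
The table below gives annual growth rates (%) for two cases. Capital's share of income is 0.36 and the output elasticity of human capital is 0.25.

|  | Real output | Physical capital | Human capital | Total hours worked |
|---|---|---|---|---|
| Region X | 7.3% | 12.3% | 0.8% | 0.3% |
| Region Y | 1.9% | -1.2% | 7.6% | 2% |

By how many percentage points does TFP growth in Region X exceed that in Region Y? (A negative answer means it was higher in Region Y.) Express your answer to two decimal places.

2.90 percentage points

Labor's share = 1 − 0.36 − 0.25 = 0.39.
Region X: TFP = 7.3 − 4.428 − 0.2 − 0.117 = 2.555%.
Region Y: TFP = 1.9 + 0.432 − 1.9 − 0.78 = -0.348%.
Difference = 2.555 − (-0.348) = 2.903 pp.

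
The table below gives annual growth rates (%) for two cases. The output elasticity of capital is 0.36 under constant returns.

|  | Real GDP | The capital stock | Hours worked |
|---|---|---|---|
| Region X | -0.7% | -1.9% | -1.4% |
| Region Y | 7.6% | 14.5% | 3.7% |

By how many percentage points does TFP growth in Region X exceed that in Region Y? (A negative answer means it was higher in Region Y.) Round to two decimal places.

Labor's share = 1 − 0.36 = 0.64.
Region X: TFP = -0.7 + 0.684 + 0.896 = 0.88%.
Region Y: TFP = 7.6 − 5.22 − 2.368 = 0.012%.
Difference = 0.88 − (0.012) = 0.868 pp.

0.87 percentage points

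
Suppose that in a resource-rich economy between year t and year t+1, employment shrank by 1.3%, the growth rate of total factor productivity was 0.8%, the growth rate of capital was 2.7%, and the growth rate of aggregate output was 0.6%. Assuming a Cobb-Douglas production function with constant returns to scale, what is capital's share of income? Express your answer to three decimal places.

gY = gA + α·gK + (1−α)·gL, so gY − gA − gL = α(gK − gL).
0.6 − 0.8 + 1.3 = α × (2.7 − (-1.3)).
1.1 = 4 α, so α = 0.275.

α = 0.275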